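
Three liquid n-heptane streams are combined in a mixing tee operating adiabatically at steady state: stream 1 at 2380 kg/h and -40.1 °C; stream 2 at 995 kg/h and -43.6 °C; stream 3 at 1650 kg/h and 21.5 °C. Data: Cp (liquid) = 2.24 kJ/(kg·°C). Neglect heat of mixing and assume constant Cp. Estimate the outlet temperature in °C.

Energy balance with Q = 0: Σ ṁᵢCp,ᵢ(T_out − Tᵢ) = 0
Σ ṁᵢCp,ᵢTᵢ = 2380×2.24×-40.1 + 995×2.24×-43.6 + 1650×2.24×21.5 = -231490
Σ ṁᵢCp,ᵢ = 2380×2.24 + 995×2.24 + 1650×2.24 = 11256
T_out = -231490 / 11256 = -20.566 °C

T_out = -20.6 °C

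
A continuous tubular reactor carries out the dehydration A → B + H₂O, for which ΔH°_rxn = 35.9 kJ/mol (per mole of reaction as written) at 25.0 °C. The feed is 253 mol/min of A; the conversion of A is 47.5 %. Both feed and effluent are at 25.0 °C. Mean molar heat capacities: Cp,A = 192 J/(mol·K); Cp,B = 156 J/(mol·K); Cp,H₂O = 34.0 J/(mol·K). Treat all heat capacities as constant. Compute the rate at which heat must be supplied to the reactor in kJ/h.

Q_in = 259000 kJ/h

Extent of reaction ξ = 0.475 × 253 = 120.17 mol/min
Reaction term: ξ·ΔH°_rxn = 120.17 × 35.9 = 4314.3 kJ/min
Q = ΔH = 4314.3 kJ/min = 71.905 kW
Heat supplied = 258860 kJ/h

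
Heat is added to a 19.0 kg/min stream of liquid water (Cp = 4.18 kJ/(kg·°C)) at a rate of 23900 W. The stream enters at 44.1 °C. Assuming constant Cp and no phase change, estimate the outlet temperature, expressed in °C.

Q = 23900 W = 1434 kJ/min
ΔT = Q/(ṁ·Cp) = 1434/(19.0×4.18) = 18.056 K
T_out = 44.1 + 18.056 = 62.156 °C

T_out = 62.2 °C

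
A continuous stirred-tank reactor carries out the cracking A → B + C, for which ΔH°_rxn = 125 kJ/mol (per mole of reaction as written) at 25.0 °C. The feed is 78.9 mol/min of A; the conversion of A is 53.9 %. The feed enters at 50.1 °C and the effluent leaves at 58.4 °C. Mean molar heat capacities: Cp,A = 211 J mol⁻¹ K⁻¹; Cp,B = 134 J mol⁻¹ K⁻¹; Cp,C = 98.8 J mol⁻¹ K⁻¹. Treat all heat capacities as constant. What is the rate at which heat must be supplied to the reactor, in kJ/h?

Q_in = 329000 kJ/h

Extent of reaction ξ = 0.539 × 78.9 = 42.527 mol/min
Reaction term: ξ·ΔH°_rxn = 42.527 × 125 = 5315.9 kJ/min
Sensible, feed 50.1→25 °C: -417.86 kJ/min
Outlet flows (mol/min): A 36.373, B 42.527, C 42.527
Sensible, products 25→58.4 °C: 587 kJ/min
Q = ΔH = 5485 kJ/min = 91.417 kW
Heat supplied = 329100 kJ/h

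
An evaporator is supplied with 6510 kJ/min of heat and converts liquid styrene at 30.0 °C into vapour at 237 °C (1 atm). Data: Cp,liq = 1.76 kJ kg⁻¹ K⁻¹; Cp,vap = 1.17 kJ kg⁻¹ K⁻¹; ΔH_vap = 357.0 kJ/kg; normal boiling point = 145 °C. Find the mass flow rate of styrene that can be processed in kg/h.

Δh = 1.76×(145−30.0) + 357.0 + 1.17×(237−145) = 667.04 kJ/kg
Q = 6510 kJ/min = 108.5 kJ/s = 390600 kJ/h
ṁ = Q/Δh = 390600 / 667.04 = 585.57 kg/h

ṁ = 586 kg/h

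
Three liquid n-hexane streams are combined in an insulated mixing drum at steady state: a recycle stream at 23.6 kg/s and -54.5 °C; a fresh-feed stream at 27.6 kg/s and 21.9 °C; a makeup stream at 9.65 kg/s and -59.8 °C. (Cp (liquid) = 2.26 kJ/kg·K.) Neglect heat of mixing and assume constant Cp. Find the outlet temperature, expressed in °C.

Adiabatic, steady state ⇒ Σ ṁᵢCp,ᵢ(T_out − Tᵢ) = 0
T_out = Σ ṁᵢCp,ᵢTᵢ / Σ ṁᵢCp,ᵢ
      = -2845 / 137.52 = -20.687 °C

T_out = -20.7 °C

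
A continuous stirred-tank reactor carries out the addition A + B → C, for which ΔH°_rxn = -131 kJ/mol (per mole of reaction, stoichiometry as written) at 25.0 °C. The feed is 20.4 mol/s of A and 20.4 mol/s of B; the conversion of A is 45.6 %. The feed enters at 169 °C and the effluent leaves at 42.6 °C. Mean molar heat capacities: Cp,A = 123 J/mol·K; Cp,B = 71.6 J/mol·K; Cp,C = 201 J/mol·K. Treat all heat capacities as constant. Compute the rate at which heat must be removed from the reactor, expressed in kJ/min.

Extent of reaction ξ = 0.456 × 20.4 = 9.3024 mol/s
Reaction term: ξ·ΔH°_rxn = 9.3024 × -131 = -1218.6 kJ/s
Sensible, feed 169→25 °C: -571.66 kJ/s
Outlet flows (mol/s): A 11.098, B 11.098, C 9.3024
Sensible, products 25→42.6 °C: 70.917 kJ/s
Q = ΔH = -1719.4 kJ/s = -1719.4 kW
Heat removed = 103160 kJ/min

Q_out = 103000 kJ/min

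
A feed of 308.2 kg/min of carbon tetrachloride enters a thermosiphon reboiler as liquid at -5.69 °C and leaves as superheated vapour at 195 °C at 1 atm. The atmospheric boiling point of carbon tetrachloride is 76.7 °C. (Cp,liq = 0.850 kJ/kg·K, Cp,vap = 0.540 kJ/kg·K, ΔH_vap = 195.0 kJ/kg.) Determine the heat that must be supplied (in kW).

liquid -5.69→76.7 °C: 70.031 kJ/kg
vaporisation at 76.7 °C: 195 kJ/kg
vapour 76.7→195 °C: 63.882 kJ/kg
Δh = 70.031 + 195 + 63.882 = 328.91 kJ/kg
Q = ṁ·Δh = 308.2 kg/min × 328.91 kJ/kg = 101370 kJ/min
|Q| = 1689.5 kW

Q = 1690 kW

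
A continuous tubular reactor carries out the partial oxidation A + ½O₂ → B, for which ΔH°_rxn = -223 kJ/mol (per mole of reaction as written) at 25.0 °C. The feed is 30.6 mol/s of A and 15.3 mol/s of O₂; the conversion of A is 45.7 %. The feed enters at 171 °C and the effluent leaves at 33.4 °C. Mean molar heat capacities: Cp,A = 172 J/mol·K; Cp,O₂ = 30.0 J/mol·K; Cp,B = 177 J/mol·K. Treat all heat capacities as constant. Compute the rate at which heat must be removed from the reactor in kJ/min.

Q_out = 234000 kJ/min

Extent of reaction ξ = 0.457 × 30.6 = 13.984 mol/s
Reaction term: ξ·ΔH°_rxn = 13.984 × -223 = -3118.5 kJ/s
Sensible, feed 171→25 °C: -835.44 kJ/s
Outlet flows (mol/s): A 16.616, O₂ 8.3079, B 13.984
Sensible, products 25→33.4 °C: 46.892 kJ/s
Q = ΔH = -3907 kJ/s = -3907 kW
Heat removed = 234420 kJ/min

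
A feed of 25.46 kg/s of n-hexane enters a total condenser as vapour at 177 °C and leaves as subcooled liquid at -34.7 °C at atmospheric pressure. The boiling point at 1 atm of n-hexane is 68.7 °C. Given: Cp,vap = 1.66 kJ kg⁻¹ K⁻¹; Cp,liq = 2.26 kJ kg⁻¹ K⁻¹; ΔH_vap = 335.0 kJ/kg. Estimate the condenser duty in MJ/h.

vapour 177→68.7 °C: -179.78 kJ/kg
condensation at 68.7 °C: -335 kJ/kg
liquid 68.7→-34.7 °C: -233.68 kJ/kg
Δh = -179.78 + -335 + -233.68 = -748.46 kJ/kg
Q = ṁ·Δh = 25.46 kg/s × -748.46 kJ/kg = -19056 kJ/s
|Q| = 19056 kW = 68601 MJ/h

Q_c = 68600 MJ/h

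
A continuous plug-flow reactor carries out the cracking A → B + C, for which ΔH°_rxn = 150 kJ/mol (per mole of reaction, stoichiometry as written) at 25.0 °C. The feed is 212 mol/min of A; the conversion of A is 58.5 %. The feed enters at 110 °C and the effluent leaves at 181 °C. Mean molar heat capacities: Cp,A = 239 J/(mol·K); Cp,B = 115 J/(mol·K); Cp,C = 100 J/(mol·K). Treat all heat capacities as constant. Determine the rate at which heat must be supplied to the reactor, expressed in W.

Extent of reaction ξ = 0.585 × 212 = 124.02 mol/min
Reaction term: ξ·ΔH°_rxn = 124.02 × 150 = 18603 kJ/min
Sensible, feed 110→25 °C: -4306.8 kJ/min
Outlet flows (mol/min): A 87.98, B 124.02, C 124.02
Sensible, products 25→181 °C: 7439.9 kJ/min
Q = ΔH = 21736 kJ/min = 362.27 kW
Heat supplied = 362270 W

Q_in = 362000 W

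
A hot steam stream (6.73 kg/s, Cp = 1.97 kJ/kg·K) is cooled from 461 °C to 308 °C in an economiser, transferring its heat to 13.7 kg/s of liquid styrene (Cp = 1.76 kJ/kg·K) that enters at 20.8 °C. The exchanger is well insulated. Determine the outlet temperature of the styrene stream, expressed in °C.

T_c,out = 105 °C

Heat released by hot stream: Q = 6.73 × 1.97 × (461 − 308) = 2028.5 kJ/s
Energy balance on cold side (adiabatic exchanger): Q = ṁ_c·Cp_c·(T_c,out − T_c,in)
T_c,out = 20.8 + 2028.5/(13.7 × 1.76) = 104.93 °C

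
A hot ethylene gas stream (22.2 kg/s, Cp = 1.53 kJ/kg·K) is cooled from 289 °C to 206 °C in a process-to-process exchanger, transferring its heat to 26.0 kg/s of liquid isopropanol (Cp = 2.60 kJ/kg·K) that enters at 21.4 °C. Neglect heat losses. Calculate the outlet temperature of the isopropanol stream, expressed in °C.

T_c,out = 63.1 °C

Heat released by hot stream: Q = 22.2 × 1.53 × (289 − 206) = 2819.2 kJ/s
Energy balance on cold side (adiabatic exchanger): Q = ṁ_c·Cp_c·(T_c,out − T_c,in)
T_c,out = 21.4 + 2819.2/(26.0 × 2.60) = 63.104 °C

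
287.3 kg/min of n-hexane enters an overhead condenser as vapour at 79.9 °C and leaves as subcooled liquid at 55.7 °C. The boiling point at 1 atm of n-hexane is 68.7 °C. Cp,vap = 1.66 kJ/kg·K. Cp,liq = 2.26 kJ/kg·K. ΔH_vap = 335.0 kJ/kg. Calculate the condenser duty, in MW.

vapour 79.9→68.7 °C: -18.592 kJ/kg
condensation at 68.7 °C: -335 kJ/kg
liquid 68.7→55.7 °C: -29.38 kJ/kg
Δh = -18.592 + -335 + -29.38 = -382.97 kJ/kg
Q = ṁ·Δh = 287.3 kg/min × -382.97 kJ/kg = -110030 kJ/min
|Q| = 1833.8 kW = 1.8338 MW

Q_c = 1.83 MW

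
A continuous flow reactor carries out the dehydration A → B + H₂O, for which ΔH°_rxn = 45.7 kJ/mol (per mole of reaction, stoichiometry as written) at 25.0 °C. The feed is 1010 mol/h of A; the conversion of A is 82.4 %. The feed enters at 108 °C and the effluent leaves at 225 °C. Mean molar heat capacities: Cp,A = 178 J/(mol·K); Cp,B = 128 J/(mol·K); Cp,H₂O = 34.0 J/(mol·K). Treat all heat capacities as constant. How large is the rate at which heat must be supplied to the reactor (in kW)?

Extent of reaction ξ = 0.824 × 1010 = 832.24 mol/h
Reaction term: ξ·ΔH°_rxn = 832.24 × 45.7 = 38033 kJ/h
Sensible, feed 108→25 °C: -14922 kJ/h
Outlet flows (mol/h): A 177.76, B 832.24, H₂O 832.24
Sensible, products 25→225 °C: 33293 kJ/h
Q = ΔH = 56404 kJ/h = 15.668 kW
Heat supplied = 15.668 kW

Q_in = 15.7 kW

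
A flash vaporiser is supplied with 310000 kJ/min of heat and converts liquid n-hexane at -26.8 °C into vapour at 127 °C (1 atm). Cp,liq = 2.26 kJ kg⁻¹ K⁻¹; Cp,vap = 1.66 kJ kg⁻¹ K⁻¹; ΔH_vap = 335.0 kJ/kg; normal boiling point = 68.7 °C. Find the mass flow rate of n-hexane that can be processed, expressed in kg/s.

Δh = 2.26×(68.7−-26.8) + 335.0 + 1.66×(127−68.7) = 647.61 kJ/kg
Q = 310000 kJ/min = 5166.7 kJ/s = 5166.7 kJ/s
ṁ = Q/Δh = 5166.7 / 647.61 = 7.9781 kg/s

ṁ = 7.98 kg/s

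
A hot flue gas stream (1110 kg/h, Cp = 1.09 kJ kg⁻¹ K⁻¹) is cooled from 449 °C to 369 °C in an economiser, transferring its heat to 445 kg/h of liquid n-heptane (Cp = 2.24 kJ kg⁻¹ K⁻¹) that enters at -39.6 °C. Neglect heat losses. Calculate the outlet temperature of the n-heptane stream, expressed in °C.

T_c,out = 57.5 °C

Heat released by hot stream: Q = 1110 × 1.09 × (449 − 369) = 96792 kJ/h
Energy balance on cold side (adiabatic exchanger): Q = ṁ_c·Cp_c·(T_c,out − T_c,in)
T_c,out = -39.6 + 96792/(445 × 2.24) = 57.503 °C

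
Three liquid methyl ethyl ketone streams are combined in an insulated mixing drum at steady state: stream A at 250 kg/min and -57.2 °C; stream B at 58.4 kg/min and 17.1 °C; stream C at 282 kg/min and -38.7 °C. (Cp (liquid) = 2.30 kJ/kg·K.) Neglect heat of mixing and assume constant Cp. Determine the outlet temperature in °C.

T_out = -41.0 °C

Adiabatic, steady state ⇒ Σ ṁᵢCp,ᵢ(T_out − Tᵢ) = 0
Σ ṁᵢCp,ᵢTᵢ = 250×2.30×-57.2 + 58.4×2.30×17.1 + 282×2.30×-38.7 = -55694
Σ ṁᵢCp,ᵢ = 250×2.30 + 58.4×2.30 + 282×2.30 = 1357.9
T_out = -55694 / 1357.9 = -41.014 °C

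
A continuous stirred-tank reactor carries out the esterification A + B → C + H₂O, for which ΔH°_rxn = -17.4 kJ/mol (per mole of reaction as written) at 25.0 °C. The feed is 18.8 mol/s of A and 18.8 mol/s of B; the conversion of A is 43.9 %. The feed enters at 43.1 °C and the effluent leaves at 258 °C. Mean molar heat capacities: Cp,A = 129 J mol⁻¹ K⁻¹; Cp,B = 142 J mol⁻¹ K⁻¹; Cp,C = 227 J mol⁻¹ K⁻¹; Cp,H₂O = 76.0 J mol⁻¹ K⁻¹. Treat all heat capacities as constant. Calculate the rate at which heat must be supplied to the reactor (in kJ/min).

Q_in = 60800 kJ/min

Extent of reaction ξ = 0.439 × 18.8 = 8.2532 mol/s
Reaction term: ξ·ΔH°_rxn = 8.2532 × -17.4 = -143.61 kJ/s
Sensible, feed 43.1→25 °C: -92.216 kJ/s
Outlet flows (mol/s): A 10.547, B 10.547, C 8.2532, H₂O 8.2532
Sensible, products 25→258 °C: 1248.6 kJ/s
Q = ΔH = 1012.8 kJ/s = 1012.8 kW
Heat supplied = 60768 kJ/min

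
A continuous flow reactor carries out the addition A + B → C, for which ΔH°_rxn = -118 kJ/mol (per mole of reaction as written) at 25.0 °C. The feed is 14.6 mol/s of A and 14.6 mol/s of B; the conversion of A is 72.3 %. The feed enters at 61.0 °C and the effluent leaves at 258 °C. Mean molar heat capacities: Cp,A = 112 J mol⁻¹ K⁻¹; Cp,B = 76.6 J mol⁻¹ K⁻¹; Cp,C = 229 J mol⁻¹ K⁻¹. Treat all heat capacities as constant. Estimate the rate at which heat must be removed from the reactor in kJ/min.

Q_out = 36200 kJ/min

Extent of reaction ξ = 0.723 × 14.6 = 10.556 mol/s
Reaction term: ξ·ΔH°_rxn = 10.556 × -118 = -1245.6 kJ/s
Sensible, feed 61.0→25 °C: -99.128 kJ/s
Outlet flows (mol/s): A 4.0442, B 4.0442, C 10.556
Sensible, products 25→258 °C: 740.94 kJ/s
Q = ΔH = -603.77 kJ/s = -603.77 kW
Heat removed = 36226 kJ/min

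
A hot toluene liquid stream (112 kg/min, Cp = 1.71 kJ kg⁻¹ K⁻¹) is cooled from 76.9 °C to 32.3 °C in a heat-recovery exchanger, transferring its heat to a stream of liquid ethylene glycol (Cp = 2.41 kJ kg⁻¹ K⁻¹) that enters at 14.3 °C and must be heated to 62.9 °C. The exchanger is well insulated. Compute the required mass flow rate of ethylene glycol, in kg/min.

ṁ_c = 72.9 kg/min

Heat released by hot stream: Q = 112 × 1.71 × (76.9 − 32.3) = 8541.8 kJ/min
Energy balance on cold side (adiabatic exchanger): Q = ṁ_c·Cp_c·(T_c,out − T_c,in)
ṁ_c = 8541.8 / [2.41 × (62.9 − 14.3)] = 72.928 kg/min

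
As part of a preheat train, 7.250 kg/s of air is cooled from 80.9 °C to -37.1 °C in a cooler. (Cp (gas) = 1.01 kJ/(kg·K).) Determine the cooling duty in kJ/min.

Q = ṁ·Cp·ΔT = 7.250 × 1.01 × (-37.1 − 80.9) = -864.05 kJ/s
Cooling duty = 51843 kJ/min

Q_c = 51800 kJ/min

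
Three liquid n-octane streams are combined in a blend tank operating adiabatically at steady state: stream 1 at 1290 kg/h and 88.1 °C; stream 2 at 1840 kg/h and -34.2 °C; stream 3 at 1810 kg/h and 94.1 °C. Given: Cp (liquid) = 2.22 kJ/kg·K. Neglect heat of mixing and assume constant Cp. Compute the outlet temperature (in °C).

T_out = 44.7 °C

Energy balance with Q = 0: Σ ṁᵢCp,ᵢ(T_out − Tᵢ) = 0
Σ ṁᵢCp,ᵢTᵢ = 1290×2.22×88.1 + 1840×2.22×-34.2 + 1810×2.22×94.1 = 490710
Σ ṁᵢCp,ᵢ = 1290×2.22 + 1840×2.22 + 1810×2.22 = 10967
T_out = 490710 / 10967 = 44.745 °C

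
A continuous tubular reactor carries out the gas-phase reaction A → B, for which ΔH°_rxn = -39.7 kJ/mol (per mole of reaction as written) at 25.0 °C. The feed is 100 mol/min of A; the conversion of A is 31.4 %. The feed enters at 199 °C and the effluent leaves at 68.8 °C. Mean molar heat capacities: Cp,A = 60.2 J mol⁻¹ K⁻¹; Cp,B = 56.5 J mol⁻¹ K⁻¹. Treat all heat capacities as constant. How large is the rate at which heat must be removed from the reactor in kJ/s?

Q_out = 33.9 kJ/s

Extent of reaction ξ = 0.314 × 100 = 31.4 mol/min
Reaction term: ξ·ΔH°_rxn = 31.4 × -39.7 = -1246.6 kJ/min
Sensible, feed 199→25 °C: -1047.5 kJ/min
Outlet flows (mol/min): A 68.6, B 31.4
Sensible, products 25→68.8 °C: 258.59 kJ/min
Q = ΔH = -2035.5 kJ/min = -33.925 kW
Heat removed = 33.925 kJ/s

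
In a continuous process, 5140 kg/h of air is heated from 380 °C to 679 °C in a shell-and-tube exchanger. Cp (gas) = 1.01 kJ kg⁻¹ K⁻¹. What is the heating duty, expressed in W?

Q = 431000 W

Q = ṁ·Cp·ΔT = 5140 × 1.01 × (679 − 380) = 1.5522e+06 kJ/h
Converting: 1.5522e+06 / 3600 s = 431.17 kW
Heating duty = 431170 W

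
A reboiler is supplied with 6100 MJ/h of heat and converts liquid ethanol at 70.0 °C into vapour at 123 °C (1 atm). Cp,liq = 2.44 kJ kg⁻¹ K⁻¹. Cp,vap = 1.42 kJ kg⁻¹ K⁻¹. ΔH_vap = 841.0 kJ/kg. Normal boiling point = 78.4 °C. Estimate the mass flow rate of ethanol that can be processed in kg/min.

Δh = 2.44×(78.4−70.0) + 841.0 + 1.42×(123−78.4) = 924.83 kJ/kg
Q = 6100 MJ/h = 1694.4 kJ/s = 101670 kJ/min
ṁ = Q/Δh = 101670 / 924.83 = 109.93 kg/min

ṁ = 110 kg/min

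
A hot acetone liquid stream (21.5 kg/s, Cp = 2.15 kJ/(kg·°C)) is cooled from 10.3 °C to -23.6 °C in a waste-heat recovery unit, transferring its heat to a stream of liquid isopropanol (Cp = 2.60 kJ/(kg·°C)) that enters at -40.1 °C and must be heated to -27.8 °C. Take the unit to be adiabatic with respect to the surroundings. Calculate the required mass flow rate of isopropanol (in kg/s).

ṁ_c = 49.0 kg/s

Heat released by hot stream: Q = 21.5 × 2.15 × (10.3 − -23.6) = 1567 kJ/s
Energy balance on cold side (adiabatic exchanger): Q = ṁ_c·Cp_c·(T_c,out − T_c,in)
ṁ_c = 1567 / [2.60 × (-27.8 − -40.1)] = 49 kg/s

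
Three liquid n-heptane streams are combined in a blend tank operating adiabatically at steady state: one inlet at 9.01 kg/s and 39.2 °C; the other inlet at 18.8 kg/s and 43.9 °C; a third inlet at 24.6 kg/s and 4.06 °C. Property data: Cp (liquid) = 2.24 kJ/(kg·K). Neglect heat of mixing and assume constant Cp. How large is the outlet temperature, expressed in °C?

Adiabatic, steady state ⇒ Σ ṁᵢCp,ᵢ(T_out − Tᵢ) = 0
T_out = Σ ṁᵢCp,ᵢTᵢ / Σ ṁᵢCp,ᵢ
      = 2863.6 / 117.4 = 24.392 °C

T_out = 24.4 °C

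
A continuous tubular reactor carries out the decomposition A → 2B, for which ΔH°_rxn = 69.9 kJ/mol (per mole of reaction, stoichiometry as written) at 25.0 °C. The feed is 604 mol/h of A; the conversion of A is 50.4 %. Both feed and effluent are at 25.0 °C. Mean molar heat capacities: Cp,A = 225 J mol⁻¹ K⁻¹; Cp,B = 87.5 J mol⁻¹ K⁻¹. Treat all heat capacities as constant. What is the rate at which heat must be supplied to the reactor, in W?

Extent of reaction ξ = 0.504 × 604 = 304.42 mol/h
Reaction term: ξ·ΔH°_rxn = 304.42 × 69.9 = 21279 kJ/h
Q = ΔH = 21279 kJ/h = 5.9107 kW
Heat supplied = 5910.7 W

Q_in = 5910 W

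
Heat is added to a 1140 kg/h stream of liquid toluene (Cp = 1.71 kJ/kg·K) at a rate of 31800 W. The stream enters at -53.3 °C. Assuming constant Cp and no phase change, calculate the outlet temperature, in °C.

Q = 31800 W = 114480 kJ/h
ΔT = Q/(ṁ·Cp) = 114480/(1140×1.71) = 58.726 K
T_out = -53.3 + 58.726 = 5.4258 °C

T_out = 5.43 °C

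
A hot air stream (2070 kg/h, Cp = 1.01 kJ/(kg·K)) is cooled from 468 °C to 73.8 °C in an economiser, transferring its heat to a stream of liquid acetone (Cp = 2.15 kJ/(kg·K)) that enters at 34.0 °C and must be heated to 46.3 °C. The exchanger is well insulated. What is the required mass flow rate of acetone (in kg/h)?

Heat released by hot stream: Q = 2070 × 1.01 × (468 − 73.8) = 824150 kJ/h
Energy balance on cold side (adiabatic exchanger): Q = ṁ_c·Cp_c·(T_c,out − T_c,in)
ṁ_c = 824150 / [2.15 × (46.3 − 34.0)] = 31165 kg/h

ṁ_c = 31200 kg/h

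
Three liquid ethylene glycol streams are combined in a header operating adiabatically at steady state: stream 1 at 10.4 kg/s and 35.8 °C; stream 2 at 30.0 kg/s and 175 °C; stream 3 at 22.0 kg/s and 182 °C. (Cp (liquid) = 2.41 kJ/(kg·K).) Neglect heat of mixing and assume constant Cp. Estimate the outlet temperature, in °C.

T_out = 154 °C

Energy balance with Q = 0: Σ ṁᵢCp,ᵢ(T_out − Tᵢ) = 0
T_out = Σ ṁᵢCp,ᵢTᵢ / Σ ṁᵢCp,ᵢ
      = 23199 / 150.38 = 154.27 °C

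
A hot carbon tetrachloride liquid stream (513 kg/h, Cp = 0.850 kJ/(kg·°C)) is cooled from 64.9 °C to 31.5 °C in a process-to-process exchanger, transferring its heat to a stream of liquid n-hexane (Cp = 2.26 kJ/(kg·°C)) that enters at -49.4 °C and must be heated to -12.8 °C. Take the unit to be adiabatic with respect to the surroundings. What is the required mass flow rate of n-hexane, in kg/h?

Heat released by hot stream: Q = 513 × 0.850 × (64.9 − 31.5) = 14564 kJ/h
Energy balance on cold side (adiabatic exchanger): Q = ṁ_c·Cp_c·(T_c,out − T_c,in)
ṁ_c = 14564 / [2.26 × (-12.8 − -49.4)] = 176.07 kg/h

ṁ_c = 176 kg/h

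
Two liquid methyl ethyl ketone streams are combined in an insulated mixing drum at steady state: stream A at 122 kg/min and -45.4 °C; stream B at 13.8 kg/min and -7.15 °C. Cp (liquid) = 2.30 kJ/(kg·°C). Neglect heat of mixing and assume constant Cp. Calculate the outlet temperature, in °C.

Adiabatic, steady state ⇒ Σ ṁᵢCp,ᵢ(T_out − Tᵢ) = 0
T_out = Σ ṁᵢCp,ᵢTᵢ / Σ ṁᵢCp,ᵢ
      = -12966 / 312.34 = -41.513 °C

T_out = -41.5 °C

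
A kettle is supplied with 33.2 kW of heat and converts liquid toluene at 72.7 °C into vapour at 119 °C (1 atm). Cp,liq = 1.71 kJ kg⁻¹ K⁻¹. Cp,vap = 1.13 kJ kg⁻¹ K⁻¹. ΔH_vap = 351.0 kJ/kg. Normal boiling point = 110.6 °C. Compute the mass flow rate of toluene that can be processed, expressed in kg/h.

ṁ = 281 kg/h

Δh = 1.71×(110.6−72.7) + 351.0 + 1.13×(119−110.6) = 425.3 kJ/kg
Q = 33.2 kW = 33.2 kJ/s = 119520 kJ/h
ṁ = Q/Δh = 119520 / 425.3 = 281.02 kg/h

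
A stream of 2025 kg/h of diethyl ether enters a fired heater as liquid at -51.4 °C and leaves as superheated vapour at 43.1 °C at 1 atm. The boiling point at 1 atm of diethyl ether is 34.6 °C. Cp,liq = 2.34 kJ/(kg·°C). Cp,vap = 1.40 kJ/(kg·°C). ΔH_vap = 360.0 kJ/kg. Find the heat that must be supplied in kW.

Q = 322 kW

liquid -51.4→34.6 °C: 201.24 kJ/kg
vaporisation at 34.6 °C: 360 kJ/kg
vapour 34.6→43.1 °C: 11.9 kJ/kg
Δh = 201.24 + 360 + 11.9 = 573.14 kJ/kg
Q = ṁ·Δh = 2025 kg/h × 573.14 kJ/kg = 1.1606e+06 kJ/h
|Q| = 322.39 kW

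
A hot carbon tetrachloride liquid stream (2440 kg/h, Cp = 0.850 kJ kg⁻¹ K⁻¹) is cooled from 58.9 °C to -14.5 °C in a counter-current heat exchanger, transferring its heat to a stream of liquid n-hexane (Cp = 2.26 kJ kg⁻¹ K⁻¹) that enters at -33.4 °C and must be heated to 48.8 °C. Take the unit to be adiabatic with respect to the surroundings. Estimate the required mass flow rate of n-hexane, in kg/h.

ṁ_c = 819 kg/h

Heat released by hot stream: Q = 2440 × 0.850 × (58.9 − -14.5) = 152230 kJ/h
Energy balance on cold side (adiabatic exchanger): Q = ṁ_c·Cp_c·(T_c,out − T_c,in)
ṁ_c = 152230 / [2.26 × (48.8 − -33.4)] = 819.45 kg/h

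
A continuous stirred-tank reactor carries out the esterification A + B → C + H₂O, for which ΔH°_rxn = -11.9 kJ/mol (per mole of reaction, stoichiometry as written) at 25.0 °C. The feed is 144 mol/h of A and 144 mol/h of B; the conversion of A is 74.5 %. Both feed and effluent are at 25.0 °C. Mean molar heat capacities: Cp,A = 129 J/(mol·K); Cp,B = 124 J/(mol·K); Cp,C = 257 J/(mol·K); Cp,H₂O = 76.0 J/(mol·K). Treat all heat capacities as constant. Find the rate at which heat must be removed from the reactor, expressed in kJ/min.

Q_out = 21.3 kJ/min

Extent of reaction ξ = 0.745 × 144 = 107.28 mol/h
Reaction term: ξ·ΔH°_rxn = 107.28 × -11.9 = -1276.6 kJ/h
Q = ΔH = -1276.6 kJ/h = -0.35462 kW
Heat removed = 21.277 kJ/min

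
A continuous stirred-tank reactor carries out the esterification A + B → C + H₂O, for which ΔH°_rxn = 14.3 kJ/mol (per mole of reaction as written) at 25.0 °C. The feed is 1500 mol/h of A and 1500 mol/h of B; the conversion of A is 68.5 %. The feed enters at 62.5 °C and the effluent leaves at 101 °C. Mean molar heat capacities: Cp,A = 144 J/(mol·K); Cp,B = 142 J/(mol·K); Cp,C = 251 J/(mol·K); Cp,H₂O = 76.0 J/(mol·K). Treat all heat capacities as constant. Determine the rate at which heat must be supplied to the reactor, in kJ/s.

Extent of reaction ξ = 0.685 × 1500 = 1027.5 mol/h
Reaction term: ξ·ΔH°_rxn = 1027.5 × 14.3 = 14693 kJ/h
Sensible, feed 62.5→25 °C: -16088 kJ/h
Outlet flows (mol/h): A 472.5, B 472.5, C 1027.5, H₂O 1027.5
Sensible, products 25→101 °C: 35806 kJ/h
Q = ΔH = 34411 kJ/h = 9.5587 kW
Heat supplied = 9.5587 kJ/s

Q_in = 9.56 kJ/s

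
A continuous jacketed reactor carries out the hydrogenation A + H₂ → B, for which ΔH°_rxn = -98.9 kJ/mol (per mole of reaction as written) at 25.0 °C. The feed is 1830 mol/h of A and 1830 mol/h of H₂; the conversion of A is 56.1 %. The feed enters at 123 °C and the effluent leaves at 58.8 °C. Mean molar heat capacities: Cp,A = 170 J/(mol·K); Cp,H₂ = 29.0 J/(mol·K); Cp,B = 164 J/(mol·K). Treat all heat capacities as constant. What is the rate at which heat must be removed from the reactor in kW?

Q_out = 35.0 kW

Extent of reaction ξ = 0.561 × 1830 = 1026.6 mol/h
Reaction term: ξ·ΔH°_rxn = 1026.6 × -98.9 = -101530 kJ/h
Sensible, feed 123→25 °C: -35689 kJ/h
Outlet flows (mol/h): A 803.37, H₂ 803.37, B 1026.6
Sensible, products 25→58.8 °C: 11094 kJ/h
Q = ΔH = -126130 kJ/h = -35.036 kW
Heat removed = 35.036 kW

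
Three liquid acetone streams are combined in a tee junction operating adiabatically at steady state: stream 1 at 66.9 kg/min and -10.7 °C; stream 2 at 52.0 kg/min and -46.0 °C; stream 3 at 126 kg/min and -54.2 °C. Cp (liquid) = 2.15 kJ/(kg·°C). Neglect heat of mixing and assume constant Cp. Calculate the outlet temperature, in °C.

T_out = -40.6 °C

Adiabatic, steady state ⇒ Σ ṁᵢCp,ᵢ(T_out − Tᵢ) = 0
Σ ṁᵢCp,ᵢTᵢ = 66.9×2.15×-10.7 + 52.0×2.15×-46.0 + 126×2.15×-54.2 = -21365
Σ ṁᵢCp,ᵢ = 66.9×2.15 + 52.0×2.15 + 126×2.15 = 526.53
T_out = -21365 / 526.53 = -40.576 °C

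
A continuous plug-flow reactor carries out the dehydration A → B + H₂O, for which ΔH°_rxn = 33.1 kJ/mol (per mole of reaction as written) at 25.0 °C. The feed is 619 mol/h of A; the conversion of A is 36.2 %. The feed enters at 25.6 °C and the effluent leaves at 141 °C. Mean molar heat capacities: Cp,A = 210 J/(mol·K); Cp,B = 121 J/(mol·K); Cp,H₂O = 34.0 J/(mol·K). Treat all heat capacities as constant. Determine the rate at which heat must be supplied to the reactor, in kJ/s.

Q_in = 5.83 kJ/s

Extent of reaction ξ = 0.362 × 619 = 224.08 mol/h
Reaction term: ξ·ΔH°_rxn = 224.08 × 33.1 = 7417 kJ/h
Sensible, feed 25.6→25 °C: -77.994 kJ/h
Outlet flows (mol/h): A 394.92, B 224.08, H₂O 224.08
Sensible, products 25→141 °C: 13649 kJ/h
Q = ΔH = 20988 kJ/h = 5.8301 kW
Heat supplied = 5.8301 kJ/s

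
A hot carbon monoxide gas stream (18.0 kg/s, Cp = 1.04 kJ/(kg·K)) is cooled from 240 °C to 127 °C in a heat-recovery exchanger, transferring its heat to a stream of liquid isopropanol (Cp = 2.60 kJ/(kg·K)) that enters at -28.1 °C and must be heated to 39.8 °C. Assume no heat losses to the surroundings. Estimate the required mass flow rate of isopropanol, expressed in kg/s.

ṁ_c = 12.0 kg/s

Heat released by hot stream: Q = 18.0 × 1.04 × (240 − 127) = 2115.4 kJ/s
Energy balance on cold side (adiabatic exchanger): Q = ṁ_c·Cp_c·(T_c,out − T_c,in)
ṁ_c = 2115.4 / [2.60 × (39.8 − -28.1)] = 11.982 kg/s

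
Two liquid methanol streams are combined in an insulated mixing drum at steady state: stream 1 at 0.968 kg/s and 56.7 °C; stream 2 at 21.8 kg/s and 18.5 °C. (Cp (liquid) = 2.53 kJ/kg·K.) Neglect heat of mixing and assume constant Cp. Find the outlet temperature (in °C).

T_out = 20.1 °C

Adiabatic, steady state ⇒ Σ ṁᵢCp,ᵢ(T_out − Tᵢ) = 0
Σ ṁᵢCp,ᵢTᵢ = 0.968×2.53×56.7 + 21.8×2.53×18.5 = 1159.2
Σ ṁᵢCp,ᵢ = 0.968×2.53 + 21.8×2.53 = 57.603
T_out = 1159.2 / 57.603 = 20.124 °C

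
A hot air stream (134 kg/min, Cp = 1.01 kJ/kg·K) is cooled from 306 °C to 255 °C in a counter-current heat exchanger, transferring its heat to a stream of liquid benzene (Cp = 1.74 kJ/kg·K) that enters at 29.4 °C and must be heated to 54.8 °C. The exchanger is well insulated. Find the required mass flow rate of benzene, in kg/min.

ṁ_c = 156 kg/min

Heat released by hot stream: Q = 134 × 1.01 × (306 − 255) = 6902.3 kJ/min
Energy balance on cold side (adiabatic exchanger): Q = ṁ_c·Cp_c·(T_c,out − T_c,in)
ṁ_c = 6902.3 / [1.74 × (54.8 − 29.4)] = 156.18 kg/min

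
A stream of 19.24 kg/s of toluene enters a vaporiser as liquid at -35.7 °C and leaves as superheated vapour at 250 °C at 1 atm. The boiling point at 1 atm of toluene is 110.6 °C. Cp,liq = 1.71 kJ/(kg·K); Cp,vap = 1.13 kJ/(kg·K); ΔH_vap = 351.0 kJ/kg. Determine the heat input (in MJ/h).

Q = 52600 MJ/h

liquid -35.7→110.6 °C: 250.17 kJ/kg
vaporisation at 110.6 °C: 351 kJ/kg
vapour 110.6→250 °C: 157.52 kJ/kg
Δh = 250.17 + 351 + 157.52 = 758.69 kJ/kg
Q = ṁ·Δh = 19.24 kg/s × 758.69 kJ/kg = 14597 kJ/s
|Q| = 14597 kW = 52550 MJ/h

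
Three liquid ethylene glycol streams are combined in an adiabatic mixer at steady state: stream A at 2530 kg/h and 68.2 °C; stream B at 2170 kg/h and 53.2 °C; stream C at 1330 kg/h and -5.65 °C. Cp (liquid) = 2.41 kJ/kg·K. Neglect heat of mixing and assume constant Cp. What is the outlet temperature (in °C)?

T_out = 46.5 °C

No heat crosses the boundary, so H_out = H_in.
T_out = Σ ṁᵢCp,ᵢTᵢ / Σ ṁᵢCp,ᵢ
      = 675950 / 14532 = 46.513 °C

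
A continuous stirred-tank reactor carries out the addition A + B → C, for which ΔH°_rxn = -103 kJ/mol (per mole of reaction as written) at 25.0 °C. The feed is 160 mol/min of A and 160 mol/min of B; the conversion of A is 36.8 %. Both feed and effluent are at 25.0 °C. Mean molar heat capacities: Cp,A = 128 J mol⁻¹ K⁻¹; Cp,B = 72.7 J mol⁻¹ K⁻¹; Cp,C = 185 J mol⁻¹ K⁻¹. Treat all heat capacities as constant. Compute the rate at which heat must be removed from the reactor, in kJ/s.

Q_out = 101 kJ/s

Extent of reaction ξ = 0.368 × 160 = 58.88 mol/min
Reaction term: ξ·ΔH°_rxn = 58.88 × -103 = -6064.6 kJ/min
Q = ΔH = -6064.6 kJ/min = -101.08 kW
Heat removed = 101.08 kJ/s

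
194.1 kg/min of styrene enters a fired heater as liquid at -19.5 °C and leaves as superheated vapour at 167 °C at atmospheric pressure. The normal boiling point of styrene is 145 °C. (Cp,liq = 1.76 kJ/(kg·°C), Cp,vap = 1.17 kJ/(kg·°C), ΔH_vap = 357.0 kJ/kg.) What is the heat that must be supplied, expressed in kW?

Q = 2170 kW

liquid -19.5→145 °C: 289.52 kJ/kg
vaporisation at 145 °C: 357 kJ/kg
vapour 145→167 °C: 25.74 kJ/kg
Δh = 289.52 + 357 + 25.74 = 672.26 kJ/kg
Q = ṁ·Δh = 194.1 kg/min × 672.26 kJ/kg = 130490 kJ/min
|Q| = 2174.8 kW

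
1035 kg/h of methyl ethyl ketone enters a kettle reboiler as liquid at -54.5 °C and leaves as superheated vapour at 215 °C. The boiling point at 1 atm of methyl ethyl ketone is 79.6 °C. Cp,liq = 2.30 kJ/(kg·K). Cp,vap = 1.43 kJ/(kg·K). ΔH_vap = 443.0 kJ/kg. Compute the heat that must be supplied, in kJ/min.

Q = 16300 kJ/min

liquid -54.5→79.6 °C: 308.43 kJ/kg
vaporisation at 79.6 °C: 443 kJ/kg
vapour 79.6→215 °C: 193.62 kJ/kg
Δh = 308.43 + 443 + 193.62 = 945.05 kJ/kg
Q = ṁ·Δh = 1035 kg/h × 945.05 kJ/kg = 978130 kJ/h
|Q| = 271.7 kW = 16302 kJ/min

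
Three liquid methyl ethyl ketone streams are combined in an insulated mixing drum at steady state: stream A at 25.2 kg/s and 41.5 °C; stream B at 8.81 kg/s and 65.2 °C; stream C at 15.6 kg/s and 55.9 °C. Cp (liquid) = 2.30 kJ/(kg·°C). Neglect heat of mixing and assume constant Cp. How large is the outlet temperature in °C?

T_out = 50.2 °C

Energy balance with Q = 0: Σ ṁᵢCp,ᵢ(T_out − Tᵢ) = 0
Σ ṁᵢCp,ᵢTᵢ = 25.2×2.30×41.5 + 8.81×2.30×65.2 + 15.6×2.30×55.9 = 5732.2
Σ ṁᵢCp,ᵢ = 25.2×2.30 + 8.81×2.30 + 15.6×2.30 = 114.1
T_out = 5732.2 / 114.1 = 50.237 °C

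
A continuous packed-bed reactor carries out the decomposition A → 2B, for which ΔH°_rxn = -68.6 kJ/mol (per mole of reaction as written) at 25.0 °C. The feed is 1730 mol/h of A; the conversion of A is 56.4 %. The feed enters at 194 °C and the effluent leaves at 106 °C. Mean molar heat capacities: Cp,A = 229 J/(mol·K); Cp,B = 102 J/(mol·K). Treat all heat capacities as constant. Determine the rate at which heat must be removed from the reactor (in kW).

Q_out = 28.8 kW

Extent of reaction ξ = 0.564 × 1730 = 975.72 mol/h
Reaction term: ξ·ΔH°_rxn = 975.72 × -68.6 = -66934 kJ/h
Sensible, feed 194→25 °C: -66953 kJ/h
Outlet flows (mol/h): A 754.28, B 1951.4
Sensible, products 25→106 °C: 30114 kJ/h
Q = ΔH = -103770 kJ/h = -28.826 kW
Heat removed = 28.826 kW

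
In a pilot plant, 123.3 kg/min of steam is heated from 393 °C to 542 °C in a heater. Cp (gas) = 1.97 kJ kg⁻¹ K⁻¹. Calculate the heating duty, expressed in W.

Q = 603000 W

Q = ṁ·Cp·ΔT = 123.3 × 1.97 × (542 − 393) = 36192 kJ/min
Converting: 36192 / 60 s = 603.2 kW
Heating duty = 603200 W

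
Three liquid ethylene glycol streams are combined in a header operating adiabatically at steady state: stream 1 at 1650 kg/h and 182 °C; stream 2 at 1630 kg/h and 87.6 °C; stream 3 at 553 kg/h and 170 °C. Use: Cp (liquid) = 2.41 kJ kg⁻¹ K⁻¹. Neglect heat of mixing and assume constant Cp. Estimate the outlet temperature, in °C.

Energy balance with Q = 0: Σ ṁᵢCp,ᵢ(T_out − Tᵢ) = 0
T_out = Σ ṁᵢCp,ᵢTᵢ / Σ ṁᵢCp,ᵢ
      = 1.2944e+06 / 9237.5 = 140.12 °C

T_out = 140 °C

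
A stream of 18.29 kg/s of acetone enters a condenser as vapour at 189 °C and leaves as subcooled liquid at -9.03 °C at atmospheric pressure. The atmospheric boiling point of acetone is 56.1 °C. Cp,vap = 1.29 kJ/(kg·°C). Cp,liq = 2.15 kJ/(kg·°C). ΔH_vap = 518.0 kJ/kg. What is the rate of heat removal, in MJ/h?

vapour 189→56.1 °C: -171.44 kJ/kg
condensation at 56.1 °C: -518 kJ/kg
liquid 56.1→-9.03 °C: -140.03 kJ/kg
Δh = -171.44 + -518 + -140.03 = -829.47 kJ/kg
Q = ṁ·Δh = 18.29 kg/s × -829.47 kJ/kg = -15171 kJ/s
|Q| = 15171 kW = 54616 MJ/h

Q_c = 54600 MJ/h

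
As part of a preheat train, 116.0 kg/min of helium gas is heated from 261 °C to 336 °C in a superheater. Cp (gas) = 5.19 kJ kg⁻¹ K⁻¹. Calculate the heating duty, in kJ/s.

Q = ṁ·Cp·ΔT = 116.0 × 5.19 × (336 − 261) = 45153 kJ/min
Converting: 45153 / 60 s = 752.55 kW

Q = 753 kJ/s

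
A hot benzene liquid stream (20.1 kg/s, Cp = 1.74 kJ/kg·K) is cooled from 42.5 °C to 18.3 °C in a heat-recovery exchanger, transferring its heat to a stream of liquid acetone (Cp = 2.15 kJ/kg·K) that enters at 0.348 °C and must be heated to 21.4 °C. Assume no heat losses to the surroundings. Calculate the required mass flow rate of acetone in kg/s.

ṁ_c = 18.7 kg/s

Heat released by hot stream: Q = 20.1 × 1.74 × (42.5 − 18.3) = 846.37 kJ/s
Energy balance on cold side (adiabatic exchanger): Q = ṁ_c·Cp_c·(T_c,out − T_c,in)
ṁ_c = 846.37 / [2.15 × (21.4 − 0.348)] = 18.699 kg/s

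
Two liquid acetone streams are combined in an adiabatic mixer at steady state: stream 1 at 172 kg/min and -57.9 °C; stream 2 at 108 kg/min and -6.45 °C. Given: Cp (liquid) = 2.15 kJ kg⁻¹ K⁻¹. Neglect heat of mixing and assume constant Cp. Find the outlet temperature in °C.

Adiabatic, steady state ⇒ Σ ṁᵢCp,ᵢ(T_out − Tᵢ) = 0
T_out = Σ ṁᵢCp,ᵢTᵢ / Σ ṁᵢCp,ᵢ
      = -22909 / 602 = -38.055 °C

T_out = -38.1 °C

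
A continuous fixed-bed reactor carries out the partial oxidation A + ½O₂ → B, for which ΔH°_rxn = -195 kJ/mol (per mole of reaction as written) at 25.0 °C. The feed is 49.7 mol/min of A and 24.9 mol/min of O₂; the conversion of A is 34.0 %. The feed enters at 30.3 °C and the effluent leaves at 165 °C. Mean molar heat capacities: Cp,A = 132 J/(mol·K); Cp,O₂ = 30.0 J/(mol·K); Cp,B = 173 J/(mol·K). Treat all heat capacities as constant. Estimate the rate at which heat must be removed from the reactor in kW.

Q_out = 37.5 kW

Extent of reaction ξ = 0.340 × 49.7 = 16.898 mol/min
Reaction term: ξ·ΔH°_rxn = 16.898 × -195 = -3295.1 kJ/min
Sensible, feed 30.3→25 °C: -38.729 kJ/min
Outlet flows (mol/min): A 32.802, O₂ 16.451, B 16.898
Sensible, products 25→165 °C: 1084.5 kJ/min
Q = ΔH = -2249.3 kJ/min = -37.488 kW
Heat removed = 37.488 kW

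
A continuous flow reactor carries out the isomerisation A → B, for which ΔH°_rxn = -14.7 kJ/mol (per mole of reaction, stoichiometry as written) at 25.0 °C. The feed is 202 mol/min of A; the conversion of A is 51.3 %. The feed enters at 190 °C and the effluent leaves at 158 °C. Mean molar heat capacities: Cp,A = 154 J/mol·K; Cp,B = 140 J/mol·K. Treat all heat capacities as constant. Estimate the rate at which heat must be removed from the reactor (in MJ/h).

Q_out = 163 MJ/h

Extent of reaction ξ = 0.513 × 202 = 103.63 mol/min
Reaction term: ξ·ΔH°_rxn = 103.63 × -14.7 = -1523.3 kJ/min
Sensible, feed 190→25 °C: -5132.8 kJ/min
Outlet flows (mol/min): A 98.374, B 103.63
Sensible, products 25→158 °C: 3944.4 kJ/min
Q = ΔH = -2711.7 kJ/min = -45.195 kW
Heat removed = 162.7 MJ/h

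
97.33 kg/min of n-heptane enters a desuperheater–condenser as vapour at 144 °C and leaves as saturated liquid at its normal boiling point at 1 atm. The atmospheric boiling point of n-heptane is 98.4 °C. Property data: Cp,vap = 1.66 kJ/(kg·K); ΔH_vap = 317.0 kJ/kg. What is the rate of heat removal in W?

vapour 144→98.4 °C: -75.696 kJ/kg
condensation at 98.4 °C: -317 kJ/kg
Δh = -75.696 + -317 = -392.7 kJ/kg
Q = ṁ·Δh = 97.33 kg/min × -392.7 kJ/kg = -38221 kJ/min
|Q| = 637.02 kW = 637020 W

Q_c = 637000 W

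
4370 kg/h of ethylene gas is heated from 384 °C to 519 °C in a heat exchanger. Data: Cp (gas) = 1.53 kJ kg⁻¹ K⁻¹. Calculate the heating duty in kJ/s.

Q = ṁ·Cp·ΔT = 4370 × 1.53 × (519 − 384) = 902620 kJ/h
Converting: 902620 / 3600 s = 250.73 kW

Q = 251 kJ/s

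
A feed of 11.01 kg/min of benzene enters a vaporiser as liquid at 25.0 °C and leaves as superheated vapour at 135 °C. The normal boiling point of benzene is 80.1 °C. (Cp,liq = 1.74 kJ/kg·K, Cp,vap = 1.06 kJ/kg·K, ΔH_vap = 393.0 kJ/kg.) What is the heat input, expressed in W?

liquid 25.0→80.1 °C: 95.874 kJ/kg
vaporisation at 80.1 °C: 393 kJ/kg
vapour 80.1→135 °C: 58.194 kJ/kg
Δh = 95.874 + 393 + 58.194 = 547.07 kJ/kg
Q = ṁ·Δh = 11.01 kg/min × 547.07 kJ/kg = 6023.2 kJ/min
|Q| = 100.39 kW = 100390 W

Q = 100000 W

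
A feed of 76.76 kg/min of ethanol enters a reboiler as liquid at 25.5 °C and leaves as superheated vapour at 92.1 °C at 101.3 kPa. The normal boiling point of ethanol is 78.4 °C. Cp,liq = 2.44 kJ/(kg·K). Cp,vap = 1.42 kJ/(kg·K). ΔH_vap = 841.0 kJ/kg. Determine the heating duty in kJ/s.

Q = 1270 kJ/s

liquid 25.5→78.4 °C: 129.08 kJ/kg
vaporisation at 78.4 °C: 841 kJ/kg
vapour 78.4→92.1 °C: 19.454 kJ/kg
Δh = 129.08 + 841 + 19.454 = 989.53 kJ/kg
Q = ṁ·Δh = 76.76 kg/min × 989.53 kJ/kg = 75956 kJ/min
|Q| = 1265.9 kW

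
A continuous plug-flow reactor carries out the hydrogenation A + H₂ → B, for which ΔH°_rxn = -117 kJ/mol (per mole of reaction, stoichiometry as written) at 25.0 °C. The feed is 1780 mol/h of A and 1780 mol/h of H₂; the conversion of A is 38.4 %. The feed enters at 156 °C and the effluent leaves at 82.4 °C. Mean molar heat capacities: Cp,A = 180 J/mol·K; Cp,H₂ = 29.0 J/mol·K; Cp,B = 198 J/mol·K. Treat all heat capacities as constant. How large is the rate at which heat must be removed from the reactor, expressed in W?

Q_out = 29900 W

Extent of reaction ξ = 0.384 × 1780 = 683.52 mol/h
Reaction term: ξ·ΔH°_rxn = 683.52 × -117 = -79972 kJ/h
Sensible, feed 156→25 °C: -48735 kJ/h
Outlet flows (mol/h): A 1096.5, H₂ 1096.5, B 683.52
Sensible, products 25→82.4 °C: 20922 kJ/h
Q = ΔH = -107780 kJ/h = -29.94 kW
Heat removed = 29940 W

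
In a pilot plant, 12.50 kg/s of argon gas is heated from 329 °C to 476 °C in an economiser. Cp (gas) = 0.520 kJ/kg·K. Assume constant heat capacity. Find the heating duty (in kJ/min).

Q = 57300 kJ/min

Q = ṁ·Cp·ΔT = 12.50 × 0.520 × (476 − 329) = 955.5 kJ/s
Heating duty = 57330 kJ/min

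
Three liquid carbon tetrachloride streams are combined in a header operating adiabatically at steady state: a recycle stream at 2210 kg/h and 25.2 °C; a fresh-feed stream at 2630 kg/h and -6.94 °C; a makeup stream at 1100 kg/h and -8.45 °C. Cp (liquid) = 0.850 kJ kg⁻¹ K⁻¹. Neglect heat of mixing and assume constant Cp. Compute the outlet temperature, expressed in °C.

No heat crosses the boundary, so H_out = H_in.
Σ ṁᵢCp,ᵢTᵢ = 2210×0.850×25.2 + 2630×0.850×-6.94 + 1100×0.850×-8.45 = 23923
Σ ṁᵢCp,ᵢ = 2210×0.850 + 2630×0.850 + 1100×0.850 = 5049
T_out = 23923 / 5049 = 4.7382 °C

T_out = 4.74 °C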